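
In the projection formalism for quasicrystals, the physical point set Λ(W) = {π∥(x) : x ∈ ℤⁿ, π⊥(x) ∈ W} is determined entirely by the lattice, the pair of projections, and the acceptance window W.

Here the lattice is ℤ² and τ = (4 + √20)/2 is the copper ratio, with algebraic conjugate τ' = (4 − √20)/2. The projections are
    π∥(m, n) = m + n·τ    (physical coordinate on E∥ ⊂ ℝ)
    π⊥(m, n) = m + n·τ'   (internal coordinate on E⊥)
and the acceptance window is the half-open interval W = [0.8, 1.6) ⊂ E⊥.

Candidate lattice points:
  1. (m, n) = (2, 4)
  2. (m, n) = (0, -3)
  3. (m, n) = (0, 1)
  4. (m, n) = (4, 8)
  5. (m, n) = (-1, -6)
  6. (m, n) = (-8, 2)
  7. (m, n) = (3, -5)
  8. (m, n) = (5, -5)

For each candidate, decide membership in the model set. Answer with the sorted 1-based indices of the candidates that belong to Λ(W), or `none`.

Compute τ' = (4−√20)/2 = -0.236068, so π⊥(m,n) = m -0.236068·n.
[1] lift (2,4): star map gives 1.055728; window check 0.8 ≤ 1.055728 < 1.6 is true → IN Λ
[2] lift (0,-3): star map gives 0.708204; window check 0.8 ≤ 0.708204 < 1.6 is false → out
[3] lift (0,1): star map gives -0.236068; window check 0.8 ≤ -0.236068 < 1.6 is false → out
[4] lift (4,8): star map gives 2.111456; window check 0.8 ≤ 2.111456 < 1.6 is false → out
[5] lift (-1,-6): star map gives 0.416408; window check 0.8 ≤ 0.416408 < 1.6 is false → out
[6] lift (-8,2): star map gives -8.472136; window check 0.8 ≤ -8.472136 < 1.6 is false → out
[7] lift (3,-5): star map gives 4.180340; window check 0.8 ≤ 4.180340 < 1.6 is false → out
[8] lift (5,-5): star map gives 6.180340; window check 0.8 ≤ 6.180340 < 1.6 is false → out

1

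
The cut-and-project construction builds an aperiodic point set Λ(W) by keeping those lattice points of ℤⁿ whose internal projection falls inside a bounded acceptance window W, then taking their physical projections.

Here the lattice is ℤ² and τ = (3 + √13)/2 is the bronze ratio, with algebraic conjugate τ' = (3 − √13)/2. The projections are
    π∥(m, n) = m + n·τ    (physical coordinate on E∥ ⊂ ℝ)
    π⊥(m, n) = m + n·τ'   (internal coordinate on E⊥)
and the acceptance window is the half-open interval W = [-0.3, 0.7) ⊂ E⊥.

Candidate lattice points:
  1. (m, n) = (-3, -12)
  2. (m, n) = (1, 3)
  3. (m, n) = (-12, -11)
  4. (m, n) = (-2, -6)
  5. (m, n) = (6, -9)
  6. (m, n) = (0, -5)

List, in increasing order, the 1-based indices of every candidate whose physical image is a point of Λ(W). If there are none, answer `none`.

1, 2, 4

τ' = (3−√13)/2 ≈ -0.302776.
[1] lift (-3,-12): star map gives 0.633308; window check -0.3 ≤ 0.633308 < 0.7 is true → IN Λ
[2] lift (1,3): star map gives 0.091673; window check -0.3 ≤ 0.091673 < 0.7 is true → IN Λ
[3] lift (-12,-11): star map gives -8.669468; window check -0.3 ≤ -8.669468 < 0.7 is false → out
[4] lift (-2,-6): star map gives -0.183346; window check -0.3 ≤ -0.183346 < 0.7 is true → IN Λ
[5] lift (6,-9): star map gives 8.724981; window check -0.3 ≤ 8.724981 < 0.7 is false → out
[6] lift (0,-5): star map gives 1.513878; window check -0.3 ≤ 1.513878 < 0.7 is false → out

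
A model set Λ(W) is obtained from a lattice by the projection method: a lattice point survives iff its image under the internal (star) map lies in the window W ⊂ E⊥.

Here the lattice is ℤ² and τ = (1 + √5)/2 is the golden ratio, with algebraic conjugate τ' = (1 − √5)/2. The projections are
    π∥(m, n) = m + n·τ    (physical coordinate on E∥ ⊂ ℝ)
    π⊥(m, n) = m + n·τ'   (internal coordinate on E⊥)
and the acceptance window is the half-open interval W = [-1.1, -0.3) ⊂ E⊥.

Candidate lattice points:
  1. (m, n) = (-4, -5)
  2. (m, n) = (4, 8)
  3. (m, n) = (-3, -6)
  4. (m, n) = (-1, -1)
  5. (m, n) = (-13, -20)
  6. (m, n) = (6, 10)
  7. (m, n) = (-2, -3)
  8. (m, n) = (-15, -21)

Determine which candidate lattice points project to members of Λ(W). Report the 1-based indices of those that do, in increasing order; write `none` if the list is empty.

Compute τ' = (1−√5)/2 = -0.6180, so π⊥(m,n) = m -0.6180·n.
[1] lift (-4,-5): star map gives -0.9098; window check -1.1 ≤ -0.9098 < -0.3 is true → IN Λ
[2] lift (4,8): star map gives -0.9443; window check -1.1 ≤ -0.9443 < -0.3 is true → IN Λ
[3] lift (-3,-6): star map gives 0.7082; window check -1.1 ≤ 0.7082 < -0.3 is false → out
[4] lift (-1,-1): star map gives -0.3820; window check -1.1 ≤ -0.3820 < -0.3 is true → IN Λ
[5] lift (-13,-20): star map gives -0.6393; window check -1.1 ≤ -0.6393 < -0.3 is true → IN Λ
[6] lift (6,10): star map gives -0.1803; window check -1.1 ≤ -0.1803 < -0.3 is false → out
[7] lift (-2,-3): star map gives -0.1459; window check -1.1 ≤ -0.1459 < -0.3 is false → out
[8] lift (-15,-21): star map gives -2.0213; window check -1.1 ≤ -2.0213 < -0.3 is false → out

1, 2, 4, 5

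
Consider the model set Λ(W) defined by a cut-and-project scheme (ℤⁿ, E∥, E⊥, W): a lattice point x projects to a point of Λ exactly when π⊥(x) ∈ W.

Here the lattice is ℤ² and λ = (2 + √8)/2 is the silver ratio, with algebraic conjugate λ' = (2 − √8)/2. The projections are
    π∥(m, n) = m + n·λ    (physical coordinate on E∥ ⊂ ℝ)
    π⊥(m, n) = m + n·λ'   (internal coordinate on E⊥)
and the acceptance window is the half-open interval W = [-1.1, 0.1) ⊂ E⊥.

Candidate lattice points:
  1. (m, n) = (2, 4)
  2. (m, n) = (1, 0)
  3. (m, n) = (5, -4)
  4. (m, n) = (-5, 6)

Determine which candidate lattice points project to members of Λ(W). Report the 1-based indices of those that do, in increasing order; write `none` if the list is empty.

none

Numerically λ ≈ 2.414214 and λ' = −1/λ ≈ -0.414214.
#1 (2,4): internal coord 2 + (4)·λ' = +0.343146; +0.343146 ∉ [-1.1, 0.1) → out
#2 (1,0): internal coord 1 + (0)·λ' = +1.000000; +1.000000 ∉ [-1.1, 0.1) → out
#3 (5,-4): internal coord 5 + (-4)·λ' = +6.656854; +6.656854 ∉ [-1.1, 0.1) → out
#4 (-5,6): internal coord -5 + (6)·λ' = -7.485281; -7.485281 ∉ [-1.1, 0.1) → out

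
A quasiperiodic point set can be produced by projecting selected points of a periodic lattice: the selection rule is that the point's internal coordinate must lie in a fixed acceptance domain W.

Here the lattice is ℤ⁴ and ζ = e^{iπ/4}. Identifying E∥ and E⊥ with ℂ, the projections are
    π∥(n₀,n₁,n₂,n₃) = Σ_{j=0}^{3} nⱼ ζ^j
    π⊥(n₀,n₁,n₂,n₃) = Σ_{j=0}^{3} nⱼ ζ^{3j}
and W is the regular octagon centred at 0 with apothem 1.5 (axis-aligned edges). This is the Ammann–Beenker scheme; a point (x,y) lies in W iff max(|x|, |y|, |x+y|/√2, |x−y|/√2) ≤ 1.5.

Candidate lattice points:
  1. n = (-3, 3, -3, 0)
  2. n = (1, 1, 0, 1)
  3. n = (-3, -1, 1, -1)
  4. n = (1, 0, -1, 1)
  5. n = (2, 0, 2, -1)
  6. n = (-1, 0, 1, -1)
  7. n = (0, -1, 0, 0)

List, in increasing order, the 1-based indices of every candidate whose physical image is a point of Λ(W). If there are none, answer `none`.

Internal map: ζ^{3j} for j=0..3 gives (1,0), (−√2/2,√2/2), (0,−1), (√2/2,√2/2).
#1 (-3, 3, -3, 0): internal (-5.12132, 5.12132); octagon support 7.24264 vs apothem 1.5 → ∉ W
#2 (1, 1, 0, 1): internal (1.00000, 1.41421); octagon support 1.70711 vs apothem 1.5 → ∉ W
#3 (-3, -1, 1, -1): internal (-3.00000, -2.41421); octagon support 3.82843 vs apothem 1.5 → ∉ W
#4 (1, 0, -1, 1): internal (1.70711, 1.70711); octagon support 2.41421 vs apothem 1.5 → ∉ W
#5 (2, 0, 2, -1): internal (1.29289, -2.70711); octagon support 2.82843 vs apothem 1.5 → ∉ W
#6 (-1, 0, 1, -1): internal (-1.70711, -1.70711); octagon support 2.41421 vs apothem 1.5 → ∉ W
#7 (0, -1, 0, 0): internal (0.70711, -0.70711); octagon support 1.00000 vs apothem 1.5 → ∈ W

7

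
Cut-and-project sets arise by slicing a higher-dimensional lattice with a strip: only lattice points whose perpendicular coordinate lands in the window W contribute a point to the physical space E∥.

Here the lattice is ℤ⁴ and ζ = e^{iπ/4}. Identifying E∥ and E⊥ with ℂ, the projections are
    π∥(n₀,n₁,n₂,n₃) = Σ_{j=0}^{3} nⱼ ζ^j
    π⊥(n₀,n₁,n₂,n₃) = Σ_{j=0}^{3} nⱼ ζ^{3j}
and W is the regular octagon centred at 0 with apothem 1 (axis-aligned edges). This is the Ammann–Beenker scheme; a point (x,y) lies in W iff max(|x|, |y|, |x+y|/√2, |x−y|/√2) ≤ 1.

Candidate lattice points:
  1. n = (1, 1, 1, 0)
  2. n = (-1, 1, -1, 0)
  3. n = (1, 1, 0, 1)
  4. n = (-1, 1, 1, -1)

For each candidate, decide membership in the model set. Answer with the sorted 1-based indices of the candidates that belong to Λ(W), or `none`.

Internal map: ζ^{3j} for j=0..3 gives (1,0), (−√2/2,√2/2), (0,−1), (√2/2,√2/2).
candidate 1: n = (1, 1, 1, 0) → π⊥ ≈ (+0.292893, -0.292893); max(|x|,|y|,|x±y|/√2) = 0.414214 ≤ 1 ⇒ ∈ W
candidate 2: n = (-1, 1, -1, 0) → π⊥ ≈ (-1.707107, +1.707107); max(|x|,|y|,|x±y|/√2) = 2.414214 > 1 ⇒ ∉ W
candidate 3: n = (1, 1, 0, 1) → π⊥ ≈ (+1.000000, +1.414214); max(|x|,|y|,|x±y|/√2) = 1.707107 > 1 ⇒ ∉ W
candidate 4: n = (-1, 1, 1, -1) → π⊥ ≈ (-2.414214, -1.000000); max(|x|,|y|,|x±y|/√2) = 2.414214 > 1 ⇒ ∉ W

1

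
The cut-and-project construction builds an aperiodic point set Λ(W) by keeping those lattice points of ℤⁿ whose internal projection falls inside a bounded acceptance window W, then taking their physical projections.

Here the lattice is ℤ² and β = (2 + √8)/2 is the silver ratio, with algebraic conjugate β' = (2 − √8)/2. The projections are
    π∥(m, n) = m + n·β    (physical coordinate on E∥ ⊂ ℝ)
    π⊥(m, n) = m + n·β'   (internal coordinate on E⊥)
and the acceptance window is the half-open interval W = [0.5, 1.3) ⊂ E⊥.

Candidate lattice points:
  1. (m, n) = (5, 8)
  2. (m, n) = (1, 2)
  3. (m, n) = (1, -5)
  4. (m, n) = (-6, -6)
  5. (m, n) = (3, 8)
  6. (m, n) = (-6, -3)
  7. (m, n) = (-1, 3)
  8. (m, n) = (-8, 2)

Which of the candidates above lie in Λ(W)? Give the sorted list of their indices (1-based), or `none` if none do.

Compute β' = (2−√8)/2 = -0.414214, so π⊥(m,n) = m -0.414214·n.
[1] lift (5,8): star map gives 1.686292; window check 0.5 ≤ 1.686292 < 1.3 is false → out
[2] lift (1,2): star map gives 0.171573; window check 0.5 ≤ 0.171573 < 1.3 is false → out
[3] lift (1,-5): star map gives 3.071068; window check 0.5 ≤ 3.071068 < 1.3 is false → out
[4] lift (-6,-6): star map gives -3.514719; window check 0.5 ≤ -3.514719 < 1.3 is false → out
[5] lift (3,8): star map gives -0.313708; window check 0.5 ≤ -0.313708 < 1.3 is false → out
[6] lift (-6,-3): star map gives -4.757359; window check 0.5 ≤ -4.757359 < 1.3 is false → out
[7] lift (-1,3): star map gives -2.242641; window check 0.5 ≤ -2.242641 < 1.3 is false → out
[8] lift (-8,2): star map gives -8.828427; window check 0.5 ≤ -8.828427 < 1.3 is false → out

none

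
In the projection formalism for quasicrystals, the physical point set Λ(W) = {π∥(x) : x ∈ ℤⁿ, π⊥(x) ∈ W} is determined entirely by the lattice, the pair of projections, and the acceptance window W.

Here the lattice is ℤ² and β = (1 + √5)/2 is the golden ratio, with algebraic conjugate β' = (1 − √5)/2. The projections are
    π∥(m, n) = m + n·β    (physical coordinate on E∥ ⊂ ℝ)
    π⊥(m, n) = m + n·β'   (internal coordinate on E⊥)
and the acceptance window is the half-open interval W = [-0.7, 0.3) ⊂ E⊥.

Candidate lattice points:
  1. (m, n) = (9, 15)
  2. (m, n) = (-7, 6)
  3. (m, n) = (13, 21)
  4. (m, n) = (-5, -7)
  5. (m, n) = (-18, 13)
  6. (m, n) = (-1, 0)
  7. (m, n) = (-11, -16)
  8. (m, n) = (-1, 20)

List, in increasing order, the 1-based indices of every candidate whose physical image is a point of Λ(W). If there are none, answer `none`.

1, 3, 4

β' = (1−√5)/2 ≈ -0.618034.
candidate 1: (m,n)=(9,15) → π∥ = 9+15·β ≈ 33.270510, π⊥ = 9+15·β' ≈ -0.270510 ∈ [-0.7, 0.3) ⇒ IN Λ
candidate 2: (m,n)=(-7,6) → π∥ = -7+6·β ≈ 2.708204, π⊥ = -7+6·β' ≈ -10.708204 ∉ [-0.7, 0.3) ⇒ out
candidate 3: (m,n)=(13,21) → π∥ = 13+21·β ≈ 46.978714, π⊥ = 13+21·β' ≈ 0.021286 ∈ [-0.7, 0.3) ⇒ IN Λ
candidate 4: (m,n)=(-5,-7) → π∥ = -5-7·β ≈ -16.326238, π⊥ = -5-7·β' ≈ -0.673762 ∈ [-0.7, 0.3) ⇒ IN Λ
candidate 5: (m,n)=(-18,13) → π∥ = -18+13·β ≈ 3.034442, π⊥ = -18+13·β' ≈ -26.034442 ∉ [-0.7, 0.3) ⇒ out
candidate 6: (m,n)=(-1,0) → π∥ = -1+0·β ≈ -1.000000, π⊥ = -1+0·β' ≈ -1.000000 ∉ [-0.7, 0.3) ⇒ out
candidate 7: (m,n)=(-11,-16) → π∥ = -11-16·β ≈ -36.888544, π⊥ = -11-16·β' ≈ -1.111456 ∉ [-0.7, 0.3) ⇒ out
candidate 8: (m,n)=(-1,20) → π∥ = -1+20·β ≈ 31.360680, π⊥ = -1+20·β' ≈ -13.360680 ∉ [-0.7, 0.3) ⇒ out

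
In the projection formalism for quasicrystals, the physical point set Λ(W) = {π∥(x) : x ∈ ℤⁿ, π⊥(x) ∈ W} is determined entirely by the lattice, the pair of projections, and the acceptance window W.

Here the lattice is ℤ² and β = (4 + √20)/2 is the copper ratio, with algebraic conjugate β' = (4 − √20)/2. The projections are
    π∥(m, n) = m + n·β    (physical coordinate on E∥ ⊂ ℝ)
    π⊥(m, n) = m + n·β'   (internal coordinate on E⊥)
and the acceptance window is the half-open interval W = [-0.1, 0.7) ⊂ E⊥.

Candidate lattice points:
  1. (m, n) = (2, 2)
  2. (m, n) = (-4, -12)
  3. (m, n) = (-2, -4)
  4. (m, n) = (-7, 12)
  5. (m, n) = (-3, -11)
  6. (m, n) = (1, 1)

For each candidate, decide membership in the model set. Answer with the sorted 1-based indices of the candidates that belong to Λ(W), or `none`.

none

β' = (4−√20)/2 ≈ -0.23607.
#1 (2,2): internal coord 2 + (2)·β' = +1.52786; +1.52786 ∉ [-0.1, 0.7) → out
#2 (-4,-12): internal coord -4 + (-12)·β' = -1.16718; -1.16718 ∉ [-0.1, 0.7) → out
#3 (-2,-4): internal coord -2 + (-4)·β' = -1.05573; -1.05573 ∉ [-0.1, 0.7) → out
#4 (-7,12): internal coord -7 + (12)·β' = -9.83282; -9.83282 ∉ [-0.1, 0.7) → out
#5 (-3,-11): internal coord -3 + (-11)·β' = -0.40325; -0.40325 ∉ [-0.1, 0.7) → out
#6 (1,1): internal coord 1 + (1)·β' = +0.76393; +0.76393 ∉ [-0.1, 0.7) → out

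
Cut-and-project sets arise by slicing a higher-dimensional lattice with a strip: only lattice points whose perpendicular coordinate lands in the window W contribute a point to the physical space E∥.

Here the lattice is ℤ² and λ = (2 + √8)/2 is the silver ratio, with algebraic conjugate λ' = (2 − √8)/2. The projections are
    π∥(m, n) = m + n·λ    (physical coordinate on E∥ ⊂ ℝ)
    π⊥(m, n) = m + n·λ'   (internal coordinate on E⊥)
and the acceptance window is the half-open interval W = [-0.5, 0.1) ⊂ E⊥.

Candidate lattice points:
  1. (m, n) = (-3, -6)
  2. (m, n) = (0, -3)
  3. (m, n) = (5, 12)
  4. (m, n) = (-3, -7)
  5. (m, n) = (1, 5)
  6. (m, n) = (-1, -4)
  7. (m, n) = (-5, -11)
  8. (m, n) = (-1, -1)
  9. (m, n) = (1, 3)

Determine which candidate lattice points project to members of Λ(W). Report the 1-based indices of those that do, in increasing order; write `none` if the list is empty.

3, 4, 7, 9

λ' = (2−√8)/2 ≈ -0.414214.
candidate 1: (m,n)=(-3,-6) → π∥ = -3-6·λ ≈ -17.485281, π⊥ = -3-6·λ' ≈ -0.514719 ∉ [-0.5, 0.1) ⇒ out
candidate 2: (m,n)=(0,-3) → π∥ = 0-3·λ ≈ -7.242641, π⊥ = 0-3·λ' ≈ 1.242641 ∉ [-0.5, 0.1) ⇒ out
candidate 3: (m,n)=(5,12) → π∥ = 5+12·λ ≈ 33.970563, π⊥ = 5+12·λ' ≈ 0.029437 ∈ [-0.5, 0.1) ⇒ IN Λ
candidate 4: (m,n)=(-3,-7) → π∥ = -3-7·λ ≈ -19.899495, π⊥ = -3-7·λ' ≈ -0.100505 ∈ [-0.5, 0.1) ⇒ IN Λ
candidate 5: (m,n)=(1,5) → π∥ = 1+5·λ ≈ 13.071068, π⊥ = 1+5·λ' ≈ -1.071068 ∉ [-0.5, 0.1) ⇒ out
candidate 6: (m,n)=(-1,-4) → π∥ = -1-4·λ ≈ -10.656854, π⊥ = -1-4·λ' ≈ 0.656854 ∉ [-0.5, 0.1) ⇒ out
candidate 7: (m,n)=(-5,-11) → π∥ = -5-11·λ ≈ -31.556349, π⊥ = -5-11·λ' ≈ -0.443651 ∈ [-0.5, 0.1) ⇒ IN Λ
candidate 8: (m,n)=(-1,-1) → π∥ = -1-1·λ ≈ -3.414214, π⊥ = -1-1·λ' ≈ -0.585786 ∉ [-0.5, 0.1) ⇒ out
candidate 9: (m,n)=(1,3) → π∥ = 1+3·λ ≈ 8.242641, π⊥ = 1+3·λ' ≈ -0.242641 ∈ [-0.5, 0.1) ⇒ IN Λ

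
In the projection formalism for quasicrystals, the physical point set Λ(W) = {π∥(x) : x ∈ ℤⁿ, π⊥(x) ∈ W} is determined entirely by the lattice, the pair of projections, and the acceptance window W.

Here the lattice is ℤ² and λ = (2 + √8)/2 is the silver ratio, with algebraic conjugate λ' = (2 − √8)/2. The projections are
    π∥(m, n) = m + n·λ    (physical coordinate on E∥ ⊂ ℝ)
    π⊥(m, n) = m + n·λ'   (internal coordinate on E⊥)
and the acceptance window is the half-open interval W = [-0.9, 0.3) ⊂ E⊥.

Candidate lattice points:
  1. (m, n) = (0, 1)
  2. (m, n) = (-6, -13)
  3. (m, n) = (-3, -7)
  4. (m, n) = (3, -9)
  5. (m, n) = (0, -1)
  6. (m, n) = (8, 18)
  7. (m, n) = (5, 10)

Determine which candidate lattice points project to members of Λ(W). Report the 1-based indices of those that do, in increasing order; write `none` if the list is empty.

1, 2, 3

λ' = (2−√8)/2 ≈ -0.41421.
#1 (0,1): internal coord 0 + (1)·λ' = -0.41421; -0.41421 ∈ [-0.9, 0.3) → IN Λ
#2 (-6,-13): internal coord -6 + (-13)·λ' = -0.61522; -0.61522 ∈ [-0.9, 0.3) → IN Λ
#3 (-3,-7): internal coord -3 + (-7)·λ' = -0.10051; -0.10051 ∈ [-0.9, 0.3) → IN Λ
#4 (3,-9): internal coord 3 + (-9)·λ' = +6.72792; +6.72792 ∉ [-0.9, 0.3) → out
#5 (0,-1): internal coord 0 + (-1)·λ' = +0.41421; +0.41421 ∉ [-0.9, 0.3) → out
#6 (8,18): internal coord 8 + (18)·λ' = +0.54416; +0.54416 ∉ [-0.9, 0.3) → out
#7 (5,10): internal coord 5 + (10)·λ' = +0.85786; +0.85786 ∉ [-0.9, 0.3) → out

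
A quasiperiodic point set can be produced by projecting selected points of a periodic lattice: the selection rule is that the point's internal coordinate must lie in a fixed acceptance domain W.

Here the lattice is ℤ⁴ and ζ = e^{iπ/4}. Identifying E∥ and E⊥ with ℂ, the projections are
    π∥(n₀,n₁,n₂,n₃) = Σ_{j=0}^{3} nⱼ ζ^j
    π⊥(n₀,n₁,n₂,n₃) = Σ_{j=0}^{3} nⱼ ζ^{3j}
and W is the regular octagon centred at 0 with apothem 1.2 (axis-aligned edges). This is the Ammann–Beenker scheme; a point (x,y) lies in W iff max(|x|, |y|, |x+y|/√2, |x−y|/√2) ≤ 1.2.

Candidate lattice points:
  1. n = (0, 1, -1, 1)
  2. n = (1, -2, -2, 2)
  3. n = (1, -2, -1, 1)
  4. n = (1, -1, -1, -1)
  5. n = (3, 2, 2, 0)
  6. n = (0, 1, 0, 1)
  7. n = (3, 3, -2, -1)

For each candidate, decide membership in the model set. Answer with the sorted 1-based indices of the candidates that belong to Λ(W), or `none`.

Internal map: ζ^{3j} for j=0..3 gives (1,0), (−√2/2,√2/2), (0,−1), (√2/2,√2/2).
candidate 1: n = (0, 1, -1, 1) → π⊥ ≈ (+0.00000, +2.41421); max(|x|,|y|,|x±y|/√2) = 2.41421 > 1.2 ⇒ ∉ W
candidate 2: n = (1, -2, -2, 2) → π⊥ ≈ (+3.82843, +2.00000); max(|x|,|y|,|x±y|/√2) = 4.12132 > 1.2 ⇒ ∉ W
candidate 3: n = (1, -2, -1, 1) → π⊥ ≈ (+3.12132, +0.29289); max(|x|,|y|,|x±y|/√2) = 3.12132 > 1.2 ⇒ ∉ W
candidate 4: n = (1, -1, -1, -1) → π⊥ ≈ (+1.00000, -0.41421); max(|x|,|y|,|x±y|/√2) = 1.00000 ≤ 1.2 ⇒ ∈ W
candidate 5: n = (3, 2, 2, 0) → π⊥ ≈ (+1.58579, -0.58579); max(|x|,|y|,|x±y|/√2) = 1.58579 > 1.2 ⇒ ∉ W
candidate 6: n = (0, 1, 0, 1) → π⊥ ≈ (+0.00000, +1.41421); max(|x|,|y|,|x±y|/√2) = 1.41421 > 1.2 ⇒ ∉ W
candidate 7: n = (3, 3, -2, -1) → π⊥ ≈ (+0.17157, +3.41421); max(|x|,|y|,|x±y|/√2) = 3.41421 > 1.2 ⇒ ∉ W

4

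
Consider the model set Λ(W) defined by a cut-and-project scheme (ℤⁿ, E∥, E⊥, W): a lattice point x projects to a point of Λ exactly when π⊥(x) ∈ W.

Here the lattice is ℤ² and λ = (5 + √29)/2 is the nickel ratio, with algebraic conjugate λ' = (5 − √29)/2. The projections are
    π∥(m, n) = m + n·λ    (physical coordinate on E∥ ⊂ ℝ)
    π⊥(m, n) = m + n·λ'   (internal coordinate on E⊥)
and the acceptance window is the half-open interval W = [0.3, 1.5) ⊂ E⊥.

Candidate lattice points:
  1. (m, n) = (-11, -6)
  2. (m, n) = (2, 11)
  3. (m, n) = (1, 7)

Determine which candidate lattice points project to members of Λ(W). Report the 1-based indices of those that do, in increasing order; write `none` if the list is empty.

Compute λ' = (5−√29)/2 = -0.192582, so π⊥(m,n) = m -0.192582·n.
candidate 1: (m,n)=(-11,-6) → π∥ = -11-6·λ ≈ -42.155494, π⊥ = -11-6·λ' ≈ -9.844506 ∉ [0.3, 1.5) ⇒ out
candidate 2: (m,n)=(2,11) → π∥ = 2+11·λ ≈ 59.118406, π⊥ = 2+11·λ' ≈ -0.118406 ∉ [0.3, 1.5) ⇒ out
candidate 3: (m,n)=(1,7) → π∥ = 1+7·λ ≈ 37.348077, π⊥ = 1+7·λ' ≈ -0.348077 ∉ [0.3, 1.5) ⇒ out

none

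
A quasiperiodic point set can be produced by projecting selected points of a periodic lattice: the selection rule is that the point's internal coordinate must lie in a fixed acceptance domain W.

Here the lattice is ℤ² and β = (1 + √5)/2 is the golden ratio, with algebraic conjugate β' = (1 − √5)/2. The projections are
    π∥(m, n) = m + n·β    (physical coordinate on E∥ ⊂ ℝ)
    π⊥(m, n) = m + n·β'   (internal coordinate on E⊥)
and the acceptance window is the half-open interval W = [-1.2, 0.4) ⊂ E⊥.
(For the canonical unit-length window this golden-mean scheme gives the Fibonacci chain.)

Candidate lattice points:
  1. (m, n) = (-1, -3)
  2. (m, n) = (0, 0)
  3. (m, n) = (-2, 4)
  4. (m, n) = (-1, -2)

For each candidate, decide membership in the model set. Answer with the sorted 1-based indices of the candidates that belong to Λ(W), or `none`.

2, 4

Numerically β ≈ 1.618034 and β' = −1/β ≈ -0.618034.
candidate 1: (m,n)=(-1,-3) → π∥ = -1-3·β ≈ -5.854102, π⊥ = -1-3·β' ≈ 0.854102 ∉ [-1.2, 0.4) ⇒ out
candidate 2: (m,n)=(0,0) → π∥ = 0+0·β ≈ 0.000000, π⊥ = 0+0·β' ≈ 0.000000 ∈ [-1.2, 0.4) ⇒ IN Λ
candidate 3: (m,n)=(-2,4) → π∥ = -2+4·β ≈ 4.472136, π⊥ = -2+4·β' ≈ -4.472136 ∉ [-1.2, 0.4) ⇒ out
candidate 4: (m,n)=(-1,-2) → π∥ = -1-2·β ≈ -4.236068, π⊥ = -1-2·β' ≈ 0.236068 ∈ [-1.2, 0.4) ⇒ IN Λ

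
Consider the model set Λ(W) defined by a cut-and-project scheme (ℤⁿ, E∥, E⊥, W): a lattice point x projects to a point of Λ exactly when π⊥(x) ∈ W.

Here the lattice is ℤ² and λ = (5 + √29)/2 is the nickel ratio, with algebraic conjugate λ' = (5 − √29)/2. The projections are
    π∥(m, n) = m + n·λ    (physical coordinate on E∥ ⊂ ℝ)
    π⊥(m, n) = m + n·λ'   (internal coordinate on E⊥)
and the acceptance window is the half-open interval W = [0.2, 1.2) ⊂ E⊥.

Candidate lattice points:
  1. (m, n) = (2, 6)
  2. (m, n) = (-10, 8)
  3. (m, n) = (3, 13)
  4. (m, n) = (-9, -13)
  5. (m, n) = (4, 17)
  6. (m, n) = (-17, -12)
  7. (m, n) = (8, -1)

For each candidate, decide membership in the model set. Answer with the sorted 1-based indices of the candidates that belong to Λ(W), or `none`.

λ' = (5−√29)/2 ≈ -0.192582.
#1 (2,6): internal coord 2 + (6)·λ' = +0.844506; +0.844506 ∈ [0.2, 1.2) → IN Λ
#2 (-10,8): internal coord -10 + (8)·λ' = -11.540659; -11.540659 ∉ [0.2, 1.2) → out
#3 (3,13): internal coord 3 + (13)·λ' = +0.496429; +0.496429 ∈ [0.2, 1.2) → IN Λ
#4 (-9,-13): internal coord -9 + (-13)·λ' = -6.496429; -6.496429 ∉ [0.2, 1.2) → out
#5 (4,17): internal coord 4 + (17)·λ' = +0.726099; +0.726099 ∈ [0.2, 1.2) → IN Λ
#6 (-17,-12): internal coord -17 + (-12)·λ' = -14.689011; -14.689011 ∉ [0.2, 1.2) → out
#7 (8,-1): internal coord 8 + (-1)·λ' = +8.192582; +8.192582 ∉ [0.2, 1.2) → out

1, 3, 5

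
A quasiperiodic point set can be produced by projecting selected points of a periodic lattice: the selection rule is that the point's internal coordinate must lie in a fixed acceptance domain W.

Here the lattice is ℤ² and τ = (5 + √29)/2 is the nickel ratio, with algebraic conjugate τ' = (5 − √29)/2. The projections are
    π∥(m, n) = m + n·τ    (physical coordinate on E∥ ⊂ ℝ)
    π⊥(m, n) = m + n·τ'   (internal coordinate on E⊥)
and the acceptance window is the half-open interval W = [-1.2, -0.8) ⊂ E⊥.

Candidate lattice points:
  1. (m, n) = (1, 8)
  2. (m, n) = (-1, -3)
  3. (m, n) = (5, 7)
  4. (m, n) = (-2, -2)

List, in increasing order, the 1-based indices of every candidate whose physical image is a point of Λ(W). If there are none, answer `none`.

none

Compute τ' = (5−√29)/2 = -0.19258, so π⊥(m,n) = m -0.19258·n.
[1] lift (1,8): star map gives -0.54066; window check -1.2 ≤ -0.54066 < -0.8 is false → out
[2] lift (-1,-3): star map gives -0.42225; window check -1.2 ≤ -0.42225 < -0.8 is false → out
[3] lift (5,7): star map gives 3.65192; window check -1.2 ≤ 3.65192 < -0.8 is false → out
[4] lift (-2,-2): star map gives -1.61484; window check -1.2 ≤ -1.61484 < -0.8 is false → out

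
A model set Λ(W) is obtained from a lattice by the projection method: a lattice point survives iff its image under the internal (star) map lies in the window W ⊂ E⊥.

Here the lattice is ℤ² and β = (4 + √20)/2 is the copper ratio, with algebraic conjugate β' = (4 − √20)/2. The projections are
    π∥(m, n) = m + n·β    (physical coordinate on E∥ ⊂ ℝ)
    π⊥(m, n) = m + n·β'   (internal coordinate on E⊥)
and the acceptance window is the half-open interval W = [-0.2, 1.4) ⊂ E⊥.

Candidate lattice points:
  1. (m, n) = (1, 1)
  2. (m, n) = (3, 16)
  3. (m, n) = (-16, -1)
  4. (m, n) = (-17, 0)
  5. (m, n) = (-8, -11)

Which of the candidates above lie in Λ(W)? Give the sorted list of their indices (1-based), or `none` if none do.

1

Numerically β ≈ 4.2361 and β' = −1/β ≈ -0.2361.
candidate 1: (m,n)=(1,1) → π∥ = 1+1·β ≈ 5.2361, π⊥ = 1+1·β' ≈ 0.7639 ∈ [-0.2, 1.4) ⇒ IN Λ
candidate 2: (m,n)=(3,16) → π∥ = 3+16·β ≈ 70.7771, π⊥ = 3+16·β' ≈ -0.7771 ∉ [-0.2, 1.4) ⇒ out
candidate 3: (m,n)=(-16,-1) → π∥ = -16-1·β ≈ -20.2361, π⊥ = -16-1·β' ≈ -15.7639 ∉ [-0.2, 1.4) ⇒ out
candidate 4: (m,n)=(-17,0) → π∥ = -17+0·β ≈ -17.0000, π⊥ = -17+0·β' ≈ -17.0000 ∉ [-0.2, 1.4) ⇒ out
candidate 5: (m,n)=(-8,-11) → π∥ = -8-11·β ≈ -54.5967, π⊥ = -8-11·β' ≈ -5.4033 ∉ [-0.2, 1.4) ⇒ out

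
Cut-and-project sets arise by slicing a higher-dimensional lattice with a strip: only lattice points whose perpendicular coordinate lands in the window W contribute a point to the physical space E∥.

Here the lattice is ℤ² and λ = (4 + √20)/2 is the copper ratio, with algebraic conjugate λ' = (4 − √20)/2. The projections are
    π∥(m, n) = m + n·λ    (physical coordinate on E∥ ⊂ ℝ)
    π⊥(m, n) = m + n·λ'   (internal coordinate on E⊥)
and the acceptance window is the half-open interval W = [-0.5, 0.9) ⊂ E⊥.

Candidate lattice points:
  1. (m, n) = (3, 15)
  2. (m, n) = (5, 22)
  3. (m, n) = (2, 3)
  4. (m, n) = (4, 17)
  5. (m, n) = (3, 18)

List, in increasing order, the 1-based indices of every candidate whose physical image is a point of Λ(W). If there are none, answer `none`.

2, 4

Numerically λ ≈ 4.2361 and λ' = −1/λ ≈ -0.2361.
candidate 1: (m,n)=(3,15) → π∥ = 3+15·λ ≈ 66.5410, π⊥ = 3+15·λ' ≈ -0.5410 ∉ [-0.5, 0.9) ⇒ out
candidate 2: (m,n)=(5,22) → π∥ = 5+22·λ ≈ 98.1935, π⊥ = 5+22·λ' ≈ -0.1935 ∈ [-0.5, 0.9) ⇒ IN Λ
candidate 3: (m,n)=(2,3) → π∥ = 2+3·λ ≈ 14.7082, π⊥ = 2+3·λ' ≈ 1.2918 ∉ [-0.5, 0.9) ⇒ out
candidate 4: (m,n)=(4,17) → π∥ = 4+17·λ ≈ 76.0132, π⊥ = 4+17·λ' ≈ -0.0132 ∈ [-0.5, 0.9) ⇒ IN Λ
candidate 5: (m,n)=(3,18) → π∥ = 3+18·λ ≈ 79.2492, π⊥ = 3+18·λ' ≈ -1.2492 ∉ [-0.5, 0.9) ⇒ out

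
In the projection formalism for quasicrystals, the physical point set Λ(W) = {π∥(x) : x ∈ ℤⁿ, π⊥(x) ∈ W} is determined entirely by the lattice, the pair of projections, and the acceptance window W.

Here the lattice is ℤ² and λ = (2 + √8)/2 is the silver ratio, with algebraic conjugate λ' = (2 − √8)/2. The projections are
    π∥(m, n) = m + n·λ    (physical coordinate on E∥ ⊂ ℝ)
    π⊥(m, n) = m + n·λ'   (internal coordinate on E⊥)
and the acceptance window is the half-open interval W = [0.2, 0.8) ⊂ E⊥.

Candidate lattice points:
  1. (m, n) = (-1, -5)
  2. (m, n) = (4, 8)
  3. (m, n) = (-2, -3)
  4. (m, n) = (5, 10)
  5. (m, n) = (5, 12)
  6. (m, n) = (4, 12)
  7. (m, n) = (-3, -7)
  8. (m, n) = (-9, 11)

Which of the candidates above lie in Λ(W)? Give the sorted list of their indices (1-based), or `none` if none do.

Numerically λ ≈ 2.4142 and λ' = −1/λ ≈ -0.4142.
[1] lift (-1,-5): star map gives 1.0711; window check 0.2 ≤ 1.0711 < 0.8 is false → out
[2] lift (4,8): star map gives 0.6863; window check 0.2 ≤ 0.6863 < 0.8 is true → IN Λ
[3] lift (-2,-3): star map gives -0.7574; window check 0.2 ≤ -0.7574 < 0.8 is false → out
[4] lift (5,10): star map gives 0.8579; window check 0.2 ≤ 0.8579 < 0.8 is false → out
[5] lift (5,12): star map gives 0.0294; window check 0.2 ≤ 0.0294 < 0.8 is false → out
[6] lift (4,12): star map gives -0.9706; window check 0.2 ≤ -0.9706 < 0.8 is false → out
[7] lift (-3,-7): star map gives -0.1005; window check 0.2 ≤ -0.1005 < 0.8 is false → out
[8] lift (-9,11): star map gives -13.5563; window check 0.2 ≤ -13.5563 < 0.8 is false → out

2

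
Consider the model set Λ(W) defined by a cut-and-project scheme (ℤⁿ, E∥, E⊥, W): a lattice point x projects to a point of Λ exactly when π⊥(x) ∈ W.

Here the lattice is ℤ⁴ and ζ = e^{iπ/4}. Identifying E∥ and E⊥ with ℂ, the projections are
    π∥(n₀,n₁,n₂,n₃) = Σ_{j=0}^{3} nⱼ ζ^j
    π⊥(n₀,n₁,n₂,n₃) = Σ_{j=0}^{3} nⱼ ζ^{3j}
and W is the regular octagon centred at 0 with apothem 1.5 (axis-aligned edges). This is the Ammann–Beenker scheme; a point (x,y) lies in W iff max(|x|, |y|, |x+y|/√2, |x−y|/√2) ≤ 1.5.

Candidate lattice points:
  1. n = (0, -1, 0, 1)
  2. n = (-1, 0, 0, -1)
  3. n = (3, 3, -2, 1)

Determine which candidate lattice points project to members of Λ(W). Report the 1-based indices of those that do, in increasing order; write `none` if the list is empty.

With ζ = e^{iπ/4} the internal vectors are ζ^0,ζ^3,ζ^6,ζ^9.
#1 (0, -1, 0, 1): internal (1.414214, 0.000000); octagon support 1.414214 vs apothem 1.5 → ∈ W
#2 (-1, 0, 0, -1): internal (-1.707107, -0.707107); octagon support 1.707107 vs apothem 1.5 → ∉ W
#3 (3, 3, -2, 1): internal (1.585786, 4.828427); octagon support 4.828427 vs apothem 1.5 → ∉ W

1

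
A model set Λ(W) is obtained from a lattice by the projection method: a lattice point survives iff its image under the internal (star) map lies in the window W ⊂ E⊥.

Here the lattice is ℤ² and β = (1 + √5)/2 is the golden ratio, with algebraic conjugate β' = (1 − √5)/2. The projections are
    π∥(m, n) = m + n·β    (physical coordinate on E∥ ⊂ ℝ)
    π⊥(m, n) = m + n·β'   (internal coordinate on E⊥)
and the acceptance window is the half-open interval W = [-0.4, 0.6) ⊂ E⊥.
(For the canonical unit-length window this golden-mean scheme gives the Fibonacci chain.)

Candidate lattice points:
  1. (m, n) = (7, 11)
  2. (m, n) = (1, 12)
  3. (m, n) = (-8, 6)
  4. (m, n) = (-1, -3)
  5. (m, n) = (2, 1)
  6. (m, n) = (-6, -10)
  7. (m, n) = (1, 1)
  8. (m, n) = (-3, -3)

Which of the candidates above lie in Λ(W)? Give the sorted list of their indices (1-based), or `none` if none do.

Compute β' = (1−√5)/2 = -0.61803, so π⊥(m,n) = m -0.61803·n.
#1 (7,11): internal coord 7 + (11)·β' = +0.20163; +0.20163 ∈ [-0.4, 0.6) → IN Λ
#2 (1,12): internal coord 1 + (12)·β' = -6.41641; -6.41641 ∉ [-0.4, 0.6) → out
#3 (-8,6): internal coord -8 + (6)·β' = -11.70820; -11.70820 ∉ [-0.4, 0.6) → out
#4 (-1,-3): internal coord -1 + (-3)·β' = +0.85410; +0.85410 ∉ [-0.4, 0.6) → out
#5 (2,1): internal coord 2 + (1)·β' = +1.38197; +1.38197 ∉ [-0.4, 0.6) → out
#6 (-6,-10): internal coord -6 + (-10)·β' = +0.18034; +0.18034 ∈ [-0.4, 0.6) → IN Λ
#7 (1,1): internal coord 1 + (1)·β' = +0.38197; +0.38197 ∈ [-0.4, 0.6) → IN Λ
#8 (-3,-3): internal coord -3 + (-3)·β' = -1.14590; -1.14590 ∉ [-0.4, 0.6) → out

1, 6, 7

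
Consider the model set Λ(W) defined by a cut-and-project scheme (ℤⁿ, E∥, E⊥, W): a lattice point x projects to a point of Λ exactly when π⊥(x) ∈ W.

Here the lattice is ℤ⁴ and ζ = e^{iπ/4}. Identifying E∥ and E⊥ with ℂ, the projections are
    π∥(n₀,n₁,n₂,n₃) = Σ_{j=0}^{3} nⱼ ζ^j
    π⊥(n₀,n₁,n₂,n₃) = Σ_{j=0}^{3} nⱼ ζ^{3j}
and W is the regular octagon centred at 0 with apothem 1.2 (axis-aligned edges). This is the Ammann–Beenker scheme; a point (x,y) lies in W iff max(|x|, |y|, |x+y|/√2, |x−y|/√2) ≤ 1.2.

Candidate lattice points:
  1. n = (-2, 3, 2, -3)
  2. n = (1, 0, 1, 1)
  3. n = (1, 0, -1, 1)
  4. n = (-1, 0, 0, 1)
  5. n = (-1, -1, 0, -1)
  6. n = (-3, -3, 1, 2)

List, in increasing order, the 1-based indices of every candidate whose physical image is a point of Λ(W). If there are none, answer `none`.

π⊥(n) = n₀ + n₁ζ³ + n₂ζ⁶ + n₃ζ⁹ where ζ = e^{iπ/4}.
candidate 1: n = (-2, 3, 2, -3) → π⊥ ≈ (-6.242641, -2.000000); max(|x|,|y|,|x±y|/√2) = 6.242641 > 1.2 ⇒ ∉ W
candidate 2: n = (1, 0, 1, 1) → π⊥ ≈ (+1.707107, -0.292893); max(|x|,|y|,|x±y|/√2) = 1.707107 > 1.2 ⇒ ∉ W
candidate 3: n = (1, 0, -1, 1) → π⊥ ≈ (+1.707107, +1.707107); max(|x|,|y|,|x±y|/√2) = 2.414214 > 1.2 ⇒ ∉ W
candidate 4: n = (-1, 0, 0, 1) → π⊥ ≈ (-0.292893, +0.707107); max(|x|,|y|,|x±y|/√2) = 0.707107 ≤ 1.2 ⇒ ∈ W
candidate 5: n = (-1, -1, 0, -1) → π⊥ ≈ (-1.000000, -1.414214); max(|x|,|y|,|x±y|/√2) = 1.707107 > 1.2 ⇒ ∉ W
candidate 6: n = (-3, -3, 1, 2) → π⊥ ≈ (+0.535534, -1.707107); max(|x|,|y|,|x±y|/√2) = 1.707107 > 1.2 ⇒ ∉ W

4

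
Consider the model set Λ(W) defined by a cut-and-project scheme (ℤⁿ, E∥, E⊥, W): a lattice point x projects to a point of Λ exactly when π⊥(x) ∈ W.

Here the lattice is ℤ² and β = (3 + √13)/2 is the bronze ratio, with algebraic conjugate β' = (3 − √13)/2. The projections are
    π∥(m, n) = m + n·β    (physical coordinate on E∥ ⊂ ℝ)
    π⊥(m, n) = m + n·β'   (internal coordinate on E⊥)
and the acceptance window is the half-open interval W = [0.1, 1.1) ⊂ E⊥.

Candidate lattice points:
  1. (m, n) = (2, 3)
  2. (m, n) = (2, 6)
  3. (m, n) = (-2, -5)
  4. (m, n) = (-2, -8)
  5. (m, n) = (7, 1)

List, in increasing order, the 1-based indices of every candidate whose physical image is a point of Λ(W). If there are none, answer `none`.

1, 2, 4

Numerically β ≈ 3.3028 and β' = −1/β ≈ -0.3028.
candidate 1: (m,n)=(2,3) → π∥ = 2+3·β ≈ 11.9083, π⊥ = 2+3·β' ≈ 1.0917 ∈ [0.1, 1.1) ⇒ IN Λ
candidate 2: (m,n)=(2,6) → π∥ = 2+6·β ≈ 21.8167, π⊥ = 2+6·β' ≈ 0.1833 ∈ [0.1, 1.1) ⇒ IN Λ
candidate 3: (m,n)=(-2,-5) → π∥ = -2-5·β ≈ -18.5139, π⊥ = -2-5·β' ≈ -0.4861 ∉ [0.1, 1.1) ⇒ out
candidate 4: (m,n)=(-2,-8) → π∥ = -2-8·β ≈ -28.4222, π⊥ = -2-8·β' ≈ 0.4222 ∈ [0.1, 1.1) ⇒ IN Λ
candidate 5: (m,n)=(7,1) → π∥ = 7+1·β ≈ 10.3028, π⊥ = 7+1·β' ≈ 6.6972 ∉ [0.1, 1.1) ⇒ out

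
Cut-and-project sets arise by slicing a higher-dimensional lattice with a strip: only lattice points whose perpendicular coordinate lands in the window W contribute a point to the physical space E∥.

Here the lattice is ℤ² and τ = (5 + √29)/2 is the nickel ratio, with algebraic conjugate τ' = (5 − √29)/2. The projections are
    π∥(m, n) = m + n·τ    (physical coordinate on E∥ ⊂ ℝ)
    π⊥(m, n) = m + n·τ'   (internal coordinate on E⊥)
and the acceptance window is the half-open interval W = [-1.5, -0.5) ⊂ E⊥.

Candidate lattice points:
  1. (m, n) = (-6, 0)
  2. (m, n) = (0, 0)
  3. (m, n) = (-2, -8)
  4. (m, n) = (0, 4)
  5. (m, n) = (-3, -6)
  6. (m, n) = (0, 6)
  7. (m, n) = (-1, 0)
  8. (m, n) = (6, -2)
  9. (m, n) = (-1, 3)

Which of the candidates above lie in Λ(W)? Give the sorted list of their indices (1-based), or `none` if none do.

4, 6, 7

Numerically τ ≈ 5.1926 and τ' = −1/τ ≈ -0.1926.
candidate 1: (m,n)=(-6,0) → π∥ = -6+0·τ ≈ -6.0000, π⊥ = -6+0·τ' ≈ -6.0000 ∉ [-1.5, -0.5) ⇒ out
candidate 2: (m,n)=(0,0) → π∥ = 0+0·τ ≈ 0.0000, π⊥ = 0+0·τ' ≈ 0.0000 ∉ [-1.5, -0.5) ⇒ out
candidate 3: (m,n)=(-2,-8) → π∥ = -2-8·τ ≈ -43.5407, π⊥ = -2-8·τ' ≈ -0.4593 ∉ [-1.5, -0.5) ⇒ out
candidate 4: (m,n)=(0,4) → π∥ = 0+4·τ ≈ 20.7703, π⊥ = 0+4·τ' ≈ -0.7703 ∈ [-1.5, -0.5) ⇒ IN Λ
candidate 5: (m,n)=(-3,-6) → π∥ = -3-6·τ ≈ -34.1555, π⊥ = -3-6·τ' ≈ -1.8445 ∉ [-1.5, -0.5) ⇒ out
candidate 6: (m,n)=(0,6) → π∥ = 0+6·τ ≈ 31.1555, π⊥ = 0+6·τ' ≈ -1.1555 ∈ [-1.5, -0.5) ⇒ IN Λ
candidate 7: (m,n)=(-1,0) → π∥ = -1+0·τ ≈ -1.0000, π⊥ = -1+0·τ' ≈ -1.0000 ∈ [-1.5, -0.5) ⇒ IN Λ
candidate 8: (m,n)=(6,-2) → π∥ = 6-2·τ ≈ -4.3852, π⊥ = 6-2·τ' ≈ 6.3852 ∉ [-1.5, -0.5) ⇒ out
candidate 9: (m,n)=(-1,3) → π∥ = -1+3·τ ≈ 14.5777, π⊥ = -1+3·τ' ≈ -1.5777 ∉ [-1.5, -0.5) ⇒ out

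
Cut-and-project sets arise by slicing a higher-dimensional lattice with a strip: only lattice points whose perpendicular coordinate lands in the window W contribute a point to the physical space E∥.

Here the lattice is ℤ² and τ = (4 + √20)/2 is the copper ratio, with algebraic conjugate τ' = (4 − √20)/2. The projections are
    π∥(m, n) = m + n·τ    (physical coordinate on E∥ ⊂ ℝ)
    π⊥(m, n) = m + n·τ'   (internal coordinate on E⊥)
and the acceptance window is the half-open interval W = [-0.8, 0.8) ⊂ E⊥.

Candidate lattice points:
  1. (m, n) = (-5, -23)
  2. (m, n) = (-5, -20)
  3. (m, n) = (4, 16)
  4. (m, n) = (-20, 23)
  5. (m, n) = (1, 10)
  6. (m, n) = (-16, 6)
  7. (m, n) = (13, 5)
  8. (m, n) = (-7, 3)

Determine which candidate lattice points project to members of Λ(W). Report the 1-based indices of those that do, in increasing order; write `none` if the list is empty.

Compute τ' = (4−√20)/2 = -0.2361, so π⊥(m,n) = m -0.2361·n.
[1] lift (-5,-23): star map gives 0.4296; window check -0.8 ≤ 0.4296 < 0.8 is true → IN Λ
[2] lift (-5,-20): star map gives -0.2786; window check -0.8 ≤ -0.2786 < 0.8 is true → IN Λ
[3] lift (4,16): star map gives 0.2229; window check -0.8 ≤ 0.2229 < 0.8 is true → IN Λ
[4] lift (-20,23): star map gives -25.4296; window check -0.8 ≤ -25.4296 < 0.8 is false → out
[5] lift (1,10): star map gives -1.3607; window check -0.8 ≤ -1.3607 < 0.8 is false → out
[6] lift (-16,6): star map gives -17.4164; window check -0.8 ≤ -17.4164 < 0.8 is false → out
[7] lift (13,5): star map gives 11.8197; window check -0.8 ≤ 11.8197 < 0.8 is false → out
[8] lift (-7,3): star map gives -7.7082; window check -0.8 ≤ -7.7082 < 0.8 is false → out

1, 2, 3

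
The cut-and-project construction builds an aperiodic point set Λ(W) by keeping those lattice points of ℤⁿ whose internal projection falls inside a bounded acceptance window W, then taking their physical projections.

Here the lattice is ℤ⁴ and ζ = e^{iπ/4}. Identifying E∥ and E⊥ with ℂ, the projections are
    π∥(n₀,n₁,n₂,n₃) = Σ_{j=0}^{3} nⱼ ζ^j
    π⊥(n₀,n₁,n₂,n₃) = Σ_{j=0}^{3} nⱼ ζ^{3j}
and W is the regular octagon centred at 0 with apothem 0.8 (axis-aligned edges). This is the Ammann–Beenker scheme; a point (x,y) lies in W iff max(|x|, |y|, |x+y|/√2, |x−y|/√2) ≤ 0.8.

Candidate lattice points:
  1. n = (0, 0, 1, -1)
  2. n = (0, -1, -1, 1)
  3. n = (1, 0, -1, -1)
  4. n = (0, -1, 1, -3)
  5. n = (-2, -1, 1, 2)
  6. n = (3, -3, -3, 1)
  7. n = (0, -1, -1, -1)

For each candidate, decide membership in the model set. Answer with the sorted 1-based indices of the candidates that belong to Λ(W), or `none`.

3, 5, 7

Internal map: ζ^{3j} for j=0..3 gives (1,0), (−√2/2,√2/2), (0,−1), (√2/2,√2/2).
#1 (0, 0, 1, -1): internal (-0.70711, -1.70711); octagon support 1.70711 vs apothem 0.8 → ∉ W
#2 (0, -1, -1, 1): internal (1.41421, 1.00000); octagon support 1.70711 vs apothem 0.8 → ∉ W
#3 (1, 0, -1, -1): internal (0.29289, 0.29289); octagon support 0.41421 vs apothem 0.8 → ∈ W
#4 (0, -1, 1, -3): internal (-1.41421, -3.82843); octagon support 3.82843 vs apothem 0.8 → ∉ W
#5 (-2, -1, 1, 2): internal (0.12132, -0.29289); octagon support 0.29289 vs apothem 0.8 → ∈ W
#6 (3, -3, -3, 1): internal (5.82843, 1.58579); octagon support 5.82843 vs apothem 0.8 → ∉ W
#7 (0, -1, -1, -1): internal (0.00000, -0.41421); octagon support 0.41421 vs apothem 0.8 → ∈ W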